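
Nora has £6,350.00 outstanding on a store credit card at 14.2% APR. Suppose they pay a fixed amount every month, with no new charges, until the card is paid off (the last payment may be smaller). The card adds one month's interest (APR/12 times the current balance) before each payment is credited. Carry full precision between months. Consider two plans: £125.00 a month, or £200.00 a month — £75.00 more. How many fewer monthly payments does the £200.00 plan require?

38 fewer payments

Monthly rate r = 14.2%/12 = 1.18333% = 0.0118333.
At £125.00/mo: n = ⌈−ln(1 − rB₀/P)/ln(1+r)⌉ = 79 payments (last £16.52); total interest = total paid − £6,350.00 = £3,416.52.
At £200.00/mo: 41 payments (last £9.97); total interest £1,659.97.
Payments saved = 79 − 41 = 38.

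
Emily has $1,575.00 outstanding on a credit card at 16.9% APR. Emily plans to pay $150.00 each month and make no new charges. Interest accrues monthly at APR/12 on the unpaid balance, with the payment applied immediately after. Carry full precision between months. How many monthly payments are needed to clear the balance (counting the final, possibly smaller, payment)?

12 payments

Monthly rate r = 16.9%/12 = 1.40833% = 0.0140833.
Recurrence: B ← B·(1+r) − $150.00.
Month 1: interest $22.18; balance after payment $1,447.18.
Month 2: interest $20.38; balance after payment $1,317.56.
Closed form: n = −ln(1 − rB₀/P)/ln(1+r) = −ln(0.85213)/ln(1.01408) ≈ 11.442, so the balance reaches zero during payment 12.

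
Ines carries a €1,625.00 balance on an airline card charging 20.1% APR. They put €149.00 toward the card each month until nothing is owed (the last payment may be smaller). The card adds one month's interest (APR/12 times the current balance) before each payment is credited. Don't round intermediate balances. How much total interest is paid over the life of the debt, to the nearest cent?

€184.54

Monthly rate r = 20.1%/12 = 1.675% = 0.01675.
Payoff takes n = ⌈−ln(1 − rB₀/P)/ln(1+r)⌉ = ⌈12.144⌉ = 13 payments; the last is €21.54.
Total paid = 12·€149.00 + €21.54 = €1,809.54.
Total interest = total paid − principal = €1,809.54 − €1,625.00 = €184.54.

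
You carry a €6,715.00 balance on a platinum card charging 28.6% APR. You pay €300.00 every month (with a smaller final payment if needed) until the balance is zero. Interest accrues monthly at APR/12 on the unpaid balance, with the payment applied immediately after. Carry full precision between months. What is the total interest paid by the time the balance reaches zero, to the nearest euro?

€2,997

Monthly rate r = 28.6%/12 = 2.38333% = 0.0238333.
Payoff takes n = ⌈−ln(1 − rB₀/P)/ln(1+r)⌉ = ⌈32.370⌉ = 33 payments; the last is €111.78.
Total paid = 32·€300.00 + €111.78 = €9,711.78.
Total interest = total paid − principal = €9,711.78 − €6,715.00 = €2,996.78.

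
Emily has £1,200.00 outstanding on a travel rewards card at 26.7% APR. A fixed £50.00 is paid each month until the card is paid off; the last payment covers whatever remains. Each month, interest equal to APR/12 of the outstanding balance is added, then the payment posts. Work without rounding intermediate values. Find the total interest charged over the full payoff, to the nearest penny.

Monthly rate r = 26.7%/12 = 2.225% = 0.02225.
Payoff takes n = ⌈−ln(1 − rB₀/P)/ln(1+r)⌉ = ⌈34.698⌉ = 35 payments; the last is £35.02.
Total paid = 34·£50.00 + £35.02 = £1,735.02.
Total interest = total paid − principal = £1,735.02 − £1,200.00 = £535.02.

£535.02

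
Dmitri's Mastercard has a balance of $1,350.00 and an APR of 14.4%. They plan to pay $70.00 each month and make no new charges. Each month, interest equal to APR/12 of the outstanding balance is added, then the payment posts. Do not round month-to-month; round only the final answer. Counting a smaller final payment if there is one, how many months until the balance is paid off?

Monthly rate r = 14.4%/12 = 1.2% = 0.012.
Recurrence: B ← B·(1+r) − $70.00.
Month 1: interest $16.20; balance after payment $1,296.20.
Month 2: interest $15.55; balance after payment $1,241.75.
Closed form: n = −ln(1 − rB₀/P)/ln(1+r) = −ln(0.76857)/ln(1.012) ≈ 22.066, so the balance reaches zero during payment 23.

23 payments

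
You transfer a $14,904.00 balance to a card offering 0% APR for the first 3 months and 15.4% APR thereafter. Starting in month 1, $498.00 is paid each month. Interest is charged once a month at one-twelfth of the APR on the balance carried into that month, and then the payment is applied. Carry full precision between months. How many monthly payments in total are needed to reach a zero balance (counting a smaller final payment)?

Promo months 1–3 at r₀ = 0%/12 = 0; months 4+ at r₁ = 15.4%/12 = 0.0128333.
After month 3 (no interest yet): B = $14,904.00 − 3·$498.00 = $13,410.00.
Then at r₁ with $498.00/mo: n₂ = −ln(1 − r₁·B/P)/ln(1+r₁) ≈ 33.25 → 34 more payments.

37 months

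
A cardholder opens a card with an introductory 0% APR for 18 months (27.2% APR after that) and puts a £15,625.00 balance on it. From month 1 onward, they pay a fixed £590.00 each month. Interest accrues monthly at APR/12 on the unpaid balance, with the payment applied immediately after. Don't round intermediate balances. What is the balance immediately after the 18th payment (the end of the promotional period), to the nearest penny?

Promo months 1–18 at r₀ = 0%/12 = 0; months 19+ at r₁ = 27.2%/12 = 0.0226667.
After month 18 (no interest yet): B = £15,625.00 − 18·£590.00 = £5,005.00.

£5,005.00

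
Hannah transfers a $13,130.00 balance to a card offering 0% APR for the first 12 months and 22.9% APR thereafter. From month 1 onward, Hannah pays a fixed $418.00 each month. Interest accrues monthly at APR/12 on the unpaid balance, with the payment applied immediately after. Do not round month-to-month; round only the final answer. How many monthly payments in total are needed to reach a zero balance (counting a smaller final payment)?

37 payments

Promo months 1–12 at r₀ = 0%/12 = 0; months 13+ at r₁ = 22.9%/12 = 0.0190833.
After month 12 (no interest yet): B = $13,130.00 − 12·$418.00 = $8,114.00.
Then at r₁ with $418.00/mo: n₂ = −ln(1 − r₁·B/P)/ln(1+r₁) ≈ 24.48 → 25 more payments.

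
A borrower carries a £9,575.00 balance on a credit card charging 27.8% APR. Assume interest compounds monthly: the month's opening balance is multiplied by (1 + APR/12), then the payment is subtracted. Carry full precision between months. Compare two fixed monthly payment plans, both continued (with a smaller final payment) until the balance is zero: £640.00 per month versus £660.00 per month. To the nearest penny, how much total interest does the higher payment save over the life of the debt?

Monthly rate r = 27.8%/12 = 2.31667% = 0.0231667.
At £640.00/mo: n = ⌈−ln(1 − rB₀/P)/ln(1+r)⌉ = 19 payments (last £373.87); total interest = total paid − £9,575.00 = £2,318.87.
At £660.00/mo: 18 payments (last £584.94); total interest £2,229.94.
Interest saved = £2,318.87 − £2,229.94 = £88.93.

£88.93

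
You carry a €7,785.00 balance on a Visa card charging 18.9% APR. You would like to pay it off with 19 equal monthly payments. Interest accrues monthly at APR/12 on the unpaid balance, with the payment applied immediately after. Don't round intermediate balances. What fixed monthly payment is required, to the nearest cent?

Monthly rate r = 18.9%/12 = 1.575% = 0.01575.
Level-payment amortization: P = B₀·r / (1 − (1+r)^(−n)) = 7785.00·0.01575 / (1 − 1.01575^(−19)).
Denominator 1 − (1+r)^(−19) = 0.256894953.
P = 122.614 / 0.256894953 ≈ 477.29.

€477.29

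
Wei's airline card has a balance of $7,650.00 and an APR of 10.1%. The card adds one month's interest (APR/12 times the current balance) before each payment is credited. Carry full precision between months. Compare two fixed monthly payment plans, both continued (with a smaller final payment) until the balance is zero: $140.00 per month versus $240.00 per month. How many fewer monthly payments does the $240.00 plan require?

Monthly rate r = 10.1%/12 = 0.841667% = 0.00841667.
At $140.00/mo: n = ⌈−ln(1 − rB₀/P)/ln(1+r)⌉ = 74 payments (last $69.89); total interest = total paid − $7,650.00 = $2,639.89.
At $240.00/mo: 38 payments (last $64.50); total interest $1,294.50.
Payments saved = 74 − 38 = 36.

36 fewer payments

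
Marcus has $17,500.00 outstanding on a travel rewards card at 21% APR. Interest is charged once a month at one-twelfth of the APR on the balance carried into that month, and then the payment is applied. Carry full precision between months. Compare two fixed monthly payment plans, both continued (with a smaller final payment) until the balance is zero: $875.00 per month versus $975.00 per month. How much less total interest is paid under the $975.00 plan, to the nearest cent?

Monthly rate r = 21%/12 = 1.75% = 0.0175.
At $875.00/mo: n = ⌈−ln(1 − rB₀/P)/ln(1+r)⌉ = 25 payments (last $728.13); total interest = total paid − $17,500.00 = $4,228.13.
At $975.00/mo: 22 payments (last $715.72); total interest $3,690.72.
Interest saved = $4,228.13 − $3,690.72 = $537.41.

$537.41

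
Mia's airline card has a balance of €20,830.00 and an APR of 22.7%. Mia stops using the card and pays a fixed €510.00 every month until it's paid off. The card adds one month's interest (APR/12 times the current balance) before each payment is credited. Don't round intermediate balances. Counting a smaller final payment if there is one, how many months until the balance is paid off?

80 payments

Monthly rate r = 22.7%/12 = 1.89167% = 0.0189167.
Recurrence: B ← B·(1+r) − €510.00.
Month 1: interest €394.03; balance after payment €20,714.03.
Month 2: interest €391.84; balance after payment €20,595.87.
Closed form: n = −ln(1 − rB₀/P)/ln(1+r) = −ln(0.22738)/ln(1.01892) ≈ 79.035, so the balance reaches zero during payment 80.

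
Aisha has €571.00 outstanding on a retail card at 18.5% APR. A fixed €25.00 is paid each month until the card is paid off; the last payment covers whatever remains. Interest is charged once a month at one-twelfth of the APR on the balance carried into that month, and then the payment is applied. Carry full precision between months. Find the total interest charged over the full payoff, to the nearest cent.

€138.31

Monthly rate r = 18.5%/12 = 1.54167% = 0.0154167.
Payoff takes n = ⌈−ln(1 − rB₀/P)/ln(1+r)⌉ = ⌈28.371⌉ = 29 payments; the last is €9.31.
Total paid = 28·€25.00 + €9.31 = €709.31.
Total interest = total paid − principal = €709.31 − €571.00 = €138.31.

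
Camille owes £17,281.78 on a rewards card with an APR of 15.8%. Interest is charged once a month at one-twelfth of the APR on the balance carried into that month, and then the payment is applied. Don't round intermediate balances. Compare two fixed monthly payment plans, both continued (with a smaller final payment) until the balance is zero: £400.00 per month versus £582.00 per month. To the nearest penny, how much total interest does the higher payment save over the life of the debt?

£3,663.87

Monthly rate r = 15.8%/12 = 1.31667% = 0.0131667.
At £400.00/mo: n = ⌈−ln(1 − rB₀/P)/ln(1+r)⌉ = 65 payments (last £127.53); total interest = total paid − £17,281.78 = £8,445.75.
At £582.00/mo: 38 payments (last £529.66); total interest £4,781.88.
Interest saved = £8,445.75 − £4,781.88 = £3,663.87.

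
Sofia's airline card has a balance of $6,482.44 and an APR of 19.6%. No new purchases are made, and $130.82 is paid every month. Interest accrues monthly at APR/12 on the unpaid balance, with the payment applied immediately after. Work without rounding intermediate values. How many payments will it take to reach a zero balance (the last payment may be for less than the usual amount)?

103 months

Monthly rate r = 19.6%/12 = 1.63333% = 0.0163333.
Recurrence: B ← B·(1+r) − $130.82.
Month 1: interest $105.88; balance after payment $6,457.50.
Month 2: interest $105.47; balance after payment $6,432.15.
Closed form: n = −ln(1 − rB₀/P)/ln(1+r) = −ln(0.19064)/ln(1.01633) ≈ 102.296, so the balance reaches zero during payment 103.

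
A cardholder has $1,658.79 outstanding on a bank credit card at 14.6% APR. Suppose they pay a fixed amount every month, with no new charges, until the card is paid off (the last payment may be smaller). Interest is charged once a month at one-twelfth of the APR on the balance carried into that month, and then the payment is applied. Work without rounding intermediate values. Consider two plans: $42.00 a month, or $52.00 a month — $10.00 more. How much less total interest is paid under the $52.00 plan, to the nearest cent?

$162.38

Monthly rate r = 14.6%/12 = 1.21667% = 0.0121667.
At $42.00/mo: n = ⌈−ln(1 − rB₀/P)/ln(1+r)⌉ = 55 payments (last $6.62); total interest = total paid − $1,658.79 = $615.83.
At $52.00/mo: 41 payments (last $32.24); total interest $453.45.
Interest saved = $615.83 − $453.45 = $162.38.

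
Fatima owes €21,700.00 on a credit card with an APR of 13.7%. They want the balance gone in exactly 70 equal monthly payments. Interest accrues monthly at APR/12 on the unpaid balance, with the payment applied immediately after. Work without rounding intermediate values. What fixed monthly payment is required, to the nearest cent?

Monthly rate r = 13.7%/12 = 1.14167% = 0.0114167.
Level-payment amortization: P = B₀·r / (1 − (1+r)^(−n)) = 21700.00·0.0114167 / (1 − 1.01142^(−70)).
Denominator 1 − (1+r)^(−70) = 0.548255798.
P = 247.742 / 0.548255798 ≈ 451.87.

€451.87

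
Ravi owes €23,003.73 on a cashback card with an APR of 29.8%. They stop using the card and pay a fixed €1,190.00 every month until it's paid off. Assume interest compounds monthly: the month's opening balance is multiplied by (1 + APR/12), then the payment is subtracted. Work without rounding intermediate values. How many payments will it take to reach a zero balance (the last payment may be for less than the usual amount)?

27 payments

Monthly rate r = 29.8%/12 = 2.48333% = 0.0248333.
Recurrence: B ← B·(1+r) − €1,190.00.
Month 1: interest €571.26; balance after payment €22,384.99.
Month 2: interest €555.89; balance after payment €21,750.88.
Closed form: n = −ln(1 − rB₀/P)/ln(1+r) = −ln(0.51995)/ln(1.02483) ≈ 26.662, so the balance reaches zero during payment 27.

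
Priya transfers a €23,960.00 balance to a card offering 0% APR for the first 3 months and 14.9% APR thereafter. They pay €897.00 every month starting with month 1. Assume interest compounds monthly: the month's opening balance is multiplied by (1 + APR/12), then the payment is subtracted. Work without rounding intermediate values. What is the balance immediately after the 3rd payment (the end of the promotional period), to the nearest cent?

€21,269.00

Promo months 1–3 at r₀ = 0%/12 = 0; months 4+ at r₁ = 14.9%/12 = 0.0124167.
After month 3 (no interest yet): B = €23,960.00 − 3·€897.00 = €21,269.00.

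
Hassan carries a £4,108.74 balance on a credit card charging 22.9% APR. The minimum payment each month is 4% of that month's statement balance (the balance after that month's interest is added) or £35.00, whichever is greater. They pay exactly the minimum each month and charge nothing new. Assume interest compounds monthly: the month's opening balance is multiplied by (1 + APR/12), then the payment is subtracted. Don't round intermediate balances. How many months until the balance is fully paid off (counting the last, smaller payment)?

Monthly rate r = 22.9%/12 = 1.90833% = 0.0190833.
While 4% of the post-interest balance exceeds £35.00, each month B ← (B·(1+r))·(1 − 0.04), i.e. B shrinks by the factor (1+r)·0.96 = 0.97832.
This holds for months 1–72. Entering month 73 the balance is £847.88; 4% of the post-interest balance is now below £35.00, so the flat £35.00 minimum applies from here.
From month 73 a fixed £35.00 at rate r clears £847.88 in 33 more payments. Total: 72 + 33 = 105 months.

105 months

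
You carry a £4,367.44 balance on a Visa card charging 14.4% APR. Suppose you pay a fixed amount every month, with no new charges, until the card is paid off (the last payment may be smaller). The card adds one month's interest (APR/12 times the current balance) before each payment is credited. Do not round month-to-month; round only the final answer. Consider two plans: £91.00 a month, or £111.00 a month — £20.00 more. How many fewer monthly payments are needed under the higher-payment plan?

Monthly rate r = 14.4%/12 = 1.2% = 0.012.
At £91.00/mo: n = ⌈−ln(1 − rB₀/P)/ln(1+r)⌉ = 72 payments (last £83.34); total interest = total paid − £4,367.44 = £2,176.90.
At £111.00/mo: 54 payments (last £62.88); total interest £1,578.44.
Payments saved = 72 − 54 = 18.

18 fewer payments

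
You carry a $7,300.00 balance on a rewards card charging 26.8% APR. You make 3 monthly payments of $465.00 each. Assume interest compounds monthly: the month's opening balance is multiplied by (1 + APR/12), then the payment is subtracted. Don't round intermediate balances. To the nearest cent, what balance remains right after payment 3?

Monthly rate r = 26.8%/12 = 2.23333% = 0.0223333.
Each month: B ← B·(1+r) − $465.00.
Month 1: interest $163.03; balance after payment $6,998.03.
Month 2: interest $156.29; balance after payment $6,689.32.
Month 3: interest $149.39; balance after payment $6,373.72.

$6,373.72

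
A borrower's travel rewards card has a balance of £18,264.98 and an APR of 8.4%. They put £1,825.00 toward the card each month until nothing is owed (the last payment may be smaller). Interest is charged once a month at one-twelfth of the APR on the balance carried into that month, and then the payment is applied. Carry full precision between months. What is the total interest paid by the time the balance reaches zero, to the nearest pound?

Monthly rate r = 8.4%/12 = 0.7% = 0.007.
Payoff takes n = ⌈−ln(1 − rB₀/P)/ln(1+r)⌉ = ⌈10.412⌉ = 11 payments; the last is £754.07.
Total paid = 10·£1,825.00 + £754.07 = £19,004.07.
Total interest = total paid − principal = £19,004.07 − £18,264.98 = £739.09.

£739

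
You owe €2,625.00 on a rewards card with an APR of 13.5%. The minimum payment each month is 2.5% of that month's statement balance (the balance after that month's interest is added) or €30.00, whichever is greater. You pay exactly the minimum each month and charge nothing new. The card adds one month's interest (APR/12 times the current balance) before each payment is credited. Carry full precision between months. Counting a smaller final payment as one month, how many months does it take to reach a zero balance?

109 months

Monthly rate r = 13.5%/12 = 1.125% = 0.01125.
While 2.5% of the post-interest balance exceeds €30.00, each month B ← (B·(1+r))·(1 − 0.025), i.e. B shrinks by the factor (1+r)·0.975 = 0.98597.
This holds for months 1–57. Entering month 58 the balance is €1,173.08; 2.5% of the post-interest balance is now below €30.00, so the flat €30.00 minimum applies from here.
From month 58 a fixed €30.00 at rate r clears €1,173.08 in 52 more payments. Total: 57 + 52 = 109 months.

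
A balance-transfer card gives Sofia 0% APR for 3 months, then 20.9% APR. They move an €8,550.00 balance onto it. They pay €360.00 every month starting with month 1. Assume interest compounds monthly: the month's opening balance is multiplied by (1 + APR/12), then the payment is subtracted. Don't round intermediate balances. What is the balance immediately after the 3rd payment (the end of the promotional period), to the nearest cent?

Promo months 1–3 at r₀ = 0%/12 = 0; months 4+ at r₁ = 20.9%/12 = 0.0174167.
After month 3 (no interest yet): B = €8,550.00 − 3·€360.00 = €7,470.00.

€7,470.00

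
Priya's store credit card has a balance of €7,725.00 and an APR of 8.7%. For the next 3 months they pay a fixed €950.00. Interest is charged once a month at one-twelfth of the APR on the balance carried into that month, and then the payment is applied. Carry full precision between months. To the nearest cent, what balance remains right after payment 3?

Monthly rate r = 8.7%/12 = 0.725% = 0.00725.
Each month: B ← B·(1+r) − €950.00.
Month 1: interest €56.01; balance after payment €6,831.01.
Month 2: interest €49.52; balance after payment €5,930.53.
Month 3: interest €43.00; balance after payment €5,023.53.

€5,023.53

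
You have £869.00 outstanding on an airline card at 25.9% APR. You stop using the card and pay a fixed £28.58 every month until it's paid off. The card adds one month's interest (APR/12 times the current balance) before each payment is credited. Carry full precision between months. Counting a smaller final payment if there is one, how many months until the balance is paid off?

Monthly rate r = 25.9%/12 = 2.15833% = 0.0215833.
Recurrence: B ← B·(1+r) − £28.58.
Month 1: interest £18.76; balance after payment £859.18.
Month 2: interest £18.54; balance after payment £849.14.
Closed form: n = −ln(1 − rB₀/P)/ln(1+r) = −ln(0.34374)/ln(1.02158) ≈ 50.009, so the balance reaches zero during payment 51.

51 months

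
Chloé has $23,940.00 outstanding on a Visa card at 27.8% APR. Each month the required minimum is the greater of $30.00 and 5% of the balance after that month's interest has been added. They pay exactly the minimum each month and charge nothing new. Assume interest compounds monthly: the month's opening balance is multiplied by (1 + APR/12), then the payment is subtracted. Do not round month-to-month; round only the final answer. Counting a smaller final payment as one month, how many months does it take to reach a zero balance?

Monthly rate r = 27.8%/12 = 2.31667% = 0.0231667.
While 5% of the post-interest balance exceeds $30.00, each month B ← (B·(1+r))·(1 − 0.05), i.e. B shrinks by the factor (1+r)·0.95 = 0.97201.
This holds for months 1–131. Entering month 132 the balance is $580.62; 5% of the post-interest balance is now below $30.00, so the flat $30.00 minimum applies from here.
From month 132 a fixed $30.00 at rate r clears $580.62 in 26 more payments. Total: 131 + 26 = 157 months.

157 months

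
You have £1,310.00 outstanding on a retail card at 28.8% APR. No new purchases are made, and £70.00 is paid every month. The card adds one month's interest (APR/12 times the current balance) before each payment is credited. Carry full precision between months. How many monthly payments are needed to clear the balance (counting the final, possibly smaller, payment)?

26 payments

Monthly rate r = 28.8%/12 = 2.4% = 0.024.
Recurrence: B ← B·(1+r) − £70.00.
Month 1: interest £31.44; balance after payment £1,271.44.
Month 2: interest £30.51; balance after payment £1,231.95.
Closed form: n = −ln(1 − rB₀/P)/ln(1+r) = −ln(0.55086)/ln(1.024) ≈ 25.142, so the balance reaches zero during payment 26.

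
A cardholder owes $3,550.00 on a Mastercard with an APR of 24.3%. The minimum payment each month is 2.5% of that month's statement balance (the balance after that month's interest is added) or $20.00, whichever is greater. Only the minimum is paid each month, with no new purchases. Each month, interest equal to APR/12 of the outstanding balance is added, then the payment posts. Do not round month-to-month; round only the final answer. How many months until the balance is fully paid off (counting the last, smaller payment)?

Monthly rate r = 24.3%/12 = 2.025% = 0.02025.
While 2.5% of the post-interest balance exceeds $20.00, each month B ← (B·(1+r))·(1 − 0.025), i.e. B shrinks by the factor (1+r)·0.975 = 0.99474.
This holds for months 1–287. Entering month 288 the balance is $782.25; 2.5% of the post-interest balance is now below $20.00, so the flat $20.00 minimum applies from here.
From month 288 a fixed $20.00 at rate r clears $782.25 in 79 more payments. Total: 287 + 79 = 366 months.

366 months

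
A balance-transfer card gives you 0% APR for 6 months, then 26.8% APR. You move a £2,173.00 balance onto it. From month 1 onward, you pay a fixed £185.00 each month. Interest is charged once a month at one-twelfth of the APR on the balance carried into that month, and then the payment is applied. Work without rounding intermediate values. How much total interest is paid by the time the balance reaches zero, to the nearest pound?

Promo months 1–6 at r₀ = 0%/12 = 0; months 7+ at r₁ = 26.8%/12 = 0.0223333.
After month 6 (no interest yet): B = £2,173.00 − 6·£185.00 = £1,063.00.
Then at r₁ with £185.00/mo: n₂ = −ln(1 − r₁·B/P)/ln(1+r₁) ≈ 6.22 → 7 more payments.
Total paid = 12·£185.00 + £40.67 = £2,260.67; interest = £2,260.67 − £2,173.00 = £87.67.

£88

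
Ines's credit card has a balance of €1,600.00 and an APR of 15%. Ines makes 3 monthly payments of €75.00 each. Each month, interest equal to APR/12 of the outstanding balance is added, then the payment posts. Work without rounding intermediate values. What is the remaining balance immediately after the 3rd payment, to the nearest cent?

Monthly rate r = 15%/12 = 1.25% = 0.0125.
Each month: B ← B·(1+r) − €75.00.
Month 1: interest €20.00; balance after payment €1,545.00.
Month 2: interest €19.31; balance after payment €1,489.31.
Month 3: interest €18.62; balance after payment €1,432.93.

€1,432.93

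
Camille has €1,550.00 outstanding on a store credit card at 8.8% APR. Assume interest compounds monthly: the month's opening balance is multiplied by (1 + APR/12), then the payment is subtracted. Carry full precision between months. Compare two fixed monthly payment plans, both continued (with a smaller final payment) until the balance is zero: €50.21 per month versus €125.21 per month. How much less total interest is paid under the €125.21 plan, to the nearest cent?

€132.99

Monthly rate r = 8.8%/12 = 0.733333% = 0.00733333.
At €50.21/mo: n = ⌈−ln(1 − rB₀/P)/ln(1+r)⌉ = 36 payments (last €6.53); total interest = total paid − €1,550.00 = €213.88.
At €125.21/mo: 14 payments (last €3.16); total interest €80.89.
Interest saved = €213.88 − €80.89 = €132.99.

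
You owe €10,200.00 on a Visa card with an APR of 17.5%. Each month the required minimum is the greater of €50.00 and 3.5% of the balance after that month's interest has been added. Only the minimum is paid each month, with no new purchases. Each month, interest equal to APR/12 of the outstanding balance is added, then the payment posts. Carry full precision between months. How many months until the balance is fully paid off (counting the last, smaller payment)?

Monthly rate r = 17.5%/12 = 1.45833% = 0.0145833.
While 3.5% of the post-interest balance exceeds €50.00, each month B ← (B·(1+r))·(1 − 0.035), i.e. B shrinks by the factor (1+r)·0.965 = 0.97907.
This holds for months 1–94. Entering month 95 the balance is €1,397.06; 3.5% of the post-interest balance is now below €50.00, so the flat €50.00 minimum applies from here.
From month 95 a fixed €50.00 at rate r clears €1,397.06 in 37 more payments. Total: 94 + 37 = 131 months.

131 months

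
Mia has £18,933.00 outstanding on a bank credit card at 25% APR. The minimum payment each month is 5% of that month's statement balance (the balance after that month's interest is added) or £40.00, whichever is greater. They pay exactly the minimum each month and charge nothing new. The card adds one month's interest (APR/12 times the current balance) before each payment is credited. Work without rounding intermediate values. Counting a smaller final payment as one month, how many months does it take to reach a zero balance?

Monthly rate r = 25%/12 = 2.08333% = 0.0208333.
While 5% of the post-interest balance exceeds £40.00, each month B ← (B·(1+r))·(1 − 0.05), i.e. B shrinks by the factor (1+r)·0.95 = 0.96979.
This holds for months 1–104. Entering month 105 the balance is £779.43; 5% of the post-interest balance is now below £40.00, so the flat £40.00 minimum applies from here.
From month 105 a fixed £40.00 at rate r clears £779.43 in 26 more payments. Total: 104 + 26 = 130 months.

130 months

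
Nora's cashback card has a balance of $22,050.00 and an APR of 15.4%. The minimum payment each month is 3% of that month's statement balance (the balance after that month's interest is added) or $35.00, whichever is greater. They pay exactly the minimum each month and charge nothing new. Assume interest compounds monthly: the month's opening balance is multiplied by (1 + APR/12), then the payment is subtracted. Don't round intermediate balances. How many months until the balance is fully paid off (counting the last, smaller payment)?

210 months

Monthly rate r = 15.4%/12 = 1.28333% = 0.0128333.
While 3% of the post-interest balance exceeds $35.00, each month B ← (B·(1+r))·(1 − 0.03), i.e. B shrinks by the factor (1+r)·0.97 = 0.98245.
This holds for months 1–167. Entering month 168 the balance is $1,145.86; 3% of the post-interest balance is now below $35.00, so the flat $35.00 minimum applies from here.
From month 168 a fixed $35.00 at rate r clears $1,145.86 in 43 more payments. Total: 167 + 43 = 210 months.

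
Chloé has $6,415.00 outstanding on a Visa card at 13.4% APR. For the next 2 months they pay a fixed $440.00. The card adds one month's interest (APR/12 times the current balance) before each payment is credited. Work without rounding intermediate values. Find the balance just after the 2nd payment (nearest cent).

$5,674.15

Monthly rate r = 13.4%/12 = 1.11667% = 0.0111667.
Each month: B ← B·(1+r) − $440.00.
Month 1: interest $71.63; balance after payment $6,046.63.
Month 2: interest $67.52; balance after payment $5,674.15.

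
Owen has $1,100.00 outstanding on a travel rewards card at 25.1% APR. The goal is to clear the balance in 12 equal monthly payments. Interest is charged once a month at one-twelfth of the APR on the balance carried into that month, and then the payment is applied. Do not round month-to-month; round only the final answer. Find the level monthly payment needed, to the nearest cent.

$104.60

Monthly rate r = 25.1%/12 = 2.09167% = 0.0209167.
Level-payment amortization: P = B₀·r / (1 − (1+r)^(−n)) = 1100.00·0.0209167 / (1 − 1.02092^(−12)).
Denominator 1 − (1+r)^(−12) = 0.219960717.
P = 23.0083 / 0.219960717 ≈ 104.60.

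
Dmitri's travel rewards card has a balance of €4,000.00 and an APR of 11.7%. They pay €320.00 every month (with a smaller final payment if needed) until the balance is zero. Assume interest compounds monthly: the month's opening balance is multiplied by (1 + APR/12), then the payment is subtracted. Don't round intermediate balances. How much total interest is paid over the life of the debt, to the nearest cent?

Monthly rate r = 11.7%/12 = 0.975% = 0.00975.
Payoff takes n = ⌈−ln(1 − rB₀/P)/ln(1+r)⌉ = ⌈13.395⌉ = 14 payments; the last is €126.69.
Total paid = 13·€320.00 + €126.69 = €4,286.69.
Total interest = total paid − principal = €4,286.69 − €4,000.00 = €286.69.

€286.69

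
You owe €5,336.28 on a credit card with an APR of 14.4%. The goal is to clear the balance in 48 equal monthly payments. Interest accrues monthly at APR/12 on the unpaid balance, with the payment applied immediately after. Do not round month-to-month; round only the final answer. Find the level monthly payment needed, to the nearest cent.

€146.89

Monthly rate r = 14.4%/12 = 1.2% = 0.012.
Level-payment amortization: P = B₀·r / (1 − (1+r)^(−n)) = 5336.28·0.012 / (1 − 1.012^(−48)).
Denominator 1 − (1+r)^(−48) = 0.435926886.
P = 64.0354 / 0.435926886 ≈ 146.89.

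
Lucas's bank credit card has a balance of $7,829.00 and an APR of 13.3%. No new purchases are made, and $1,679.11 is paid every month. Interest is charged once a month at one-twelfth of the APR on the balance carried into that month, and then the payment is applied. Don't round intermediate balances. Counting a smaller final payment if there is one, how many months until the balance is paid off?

5 payments

Monthly rate r = 13.3%/12 = 1.10833% = 0.0110833.
Recurrence: B ← B·(1+r) − $1,679.11.
Month 1: interest $86.77; balance after payment $6,236.66.
Month 2: interest $69.12; balance after payment $4,626.67.
Month 3: interest $51.28; balance after payment $2,998.84.
Month 4: interest $33.24; balance after payment $1,352.97.
Month 5: interest $15.00; balance after payment $0.00.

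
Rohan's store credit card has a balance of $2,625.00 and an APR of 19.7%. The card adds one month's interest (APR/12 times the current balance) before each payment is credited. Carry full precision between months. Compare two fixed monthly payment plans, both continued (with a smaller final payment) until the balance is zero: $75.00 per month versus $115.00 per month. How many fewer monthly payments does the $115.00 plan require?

24 fewer payments

Monthly rate r = 19.7%/12 = 1.64167% = 0.0164167.
At $75.00/mo: n = ⌈−ln(1 − rB₀/P)/ln(1+r)⌉ = 53 payments (last $36.77); total interest = total paid − $2,625.00 = $1,311.77.
At $115.00/mo: 29 payments (last $96.42); total interest $691.42.
Payments saved = 53 − 29 = 24.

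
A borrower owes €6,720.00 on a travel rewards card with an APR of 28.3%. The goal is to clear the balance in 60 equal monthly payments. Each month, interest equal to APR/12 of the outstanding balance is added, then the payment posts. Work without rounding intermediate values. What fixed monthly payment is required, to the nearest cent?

€210.45

Monthly rate r = 28.3%/12 = 2.35833% = 0.0235833.
Level-payment amortization: P = B₀·r / (1 − (1+r)^(−n)) = 6720.00·0.0235833 / (1 − 1.02358^(−60)).
Denominator 1 − (1+r)^(−60) = 0.753050784.
P = 158.48 / 0.753050784 ≈ 210.45.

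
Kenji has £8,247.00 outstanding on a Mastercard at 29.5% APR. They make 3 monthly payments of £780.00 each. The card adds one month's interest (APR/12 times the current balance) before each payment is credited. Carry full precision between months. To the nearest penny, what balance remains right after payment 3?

Monthly rate r = 29.5%/12 = 2.45833% = 0.0245833.
Each month: B ← B·(1+r) − £780.00.
Month 1: interest £202.74; balance after payment £7,669.74.
Month 2: interest £188.55; balance after payment £7,078.29.
Month 3: interest £174.01; balance after payment £6,472.29.

£6,472.29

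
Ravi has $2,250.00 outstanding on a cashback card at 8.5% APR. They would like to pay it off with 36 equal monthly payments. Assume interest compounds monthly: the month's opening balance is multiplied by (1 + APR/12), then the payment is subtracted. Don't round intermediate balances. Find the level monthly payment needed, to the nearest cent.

Monthly rate r = 8.5%/12 = 0.708333% = 0.00708333.
Level-payment amortization: P = B₀·r / (1 − (1+r)^(−n)) = 2250.00·0.00708333 / (1 − 1.00708^(−36)).
Denominator 1 − (1+r)^(−36) = 0.22438663.
P = 15.9375 / 0.22438663 ≈ 71.03.

$71.03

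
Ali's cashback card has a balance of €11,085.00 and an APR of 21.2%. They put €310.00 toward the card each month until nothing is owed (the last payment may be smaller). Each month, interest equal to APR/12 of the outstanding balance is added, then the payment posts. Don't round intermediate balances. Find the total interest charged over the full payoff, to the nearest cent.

Monthly rate r = 21.2%/12 = 1.76667% = 0.0176667.
Payoff takes n = ⌈−ln(1 − rB₀/P)/ln(1+r)⌉ = ⌈57.041⌉ = 58 payments; the last is €12.84.
Total paid = 57·€310.00 + €12.84 = €17,682.84.
Total interest = total paid − principal = €17,682.84 − €11,085.00 = €6,597.84.

€6,597.84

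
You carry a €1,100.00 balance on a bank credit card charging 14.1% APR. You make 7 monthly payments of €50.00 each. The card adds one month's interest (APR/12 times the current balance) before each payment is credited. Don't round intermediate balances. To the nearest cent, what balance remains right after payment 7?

€831.15

Monthly rate r = 14.1%/12 = 1.175% = 0.01175.
Each month: B ← B·(1+r) − €50.00.
Month 1: interest €12.93; balance after payment €1,062.92.
Month 2: interest €12.49; balance after payment €1,025.41.
Month 3: interest €12.05; balance after payment €987.46.
Month 4: interest €11.60; balance after payment €949.07.
Month 5: interest €11.15; balance after payment €910.22.
Month 6: interest €10.70; balance after payment €870.91.
Month 7: interest €10.23; balance after payment €831.15.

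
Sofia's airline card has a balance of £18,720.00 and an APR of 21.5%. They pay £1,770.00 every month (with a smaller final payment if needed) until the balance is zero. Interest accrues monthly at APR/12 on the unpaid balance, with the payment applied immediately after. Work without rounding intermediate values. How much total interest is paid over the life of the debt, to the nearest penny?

Monthly rate r = 21.5%/12 = 1.79167% = 0.0179167.
Payoff takes n = ⌈−ln(1 − rB₀/P)/ln(1+r)⌉ = ⌈11.831⌉ = 12 payments; the last is £1,472.87.
Total paid = 11·£1,770.00 + £1,472.87 = £20,942.87.
Total interest = total paid − principal = £20,942.87 − £18,720.00 = £2,222.87.

£2,222.87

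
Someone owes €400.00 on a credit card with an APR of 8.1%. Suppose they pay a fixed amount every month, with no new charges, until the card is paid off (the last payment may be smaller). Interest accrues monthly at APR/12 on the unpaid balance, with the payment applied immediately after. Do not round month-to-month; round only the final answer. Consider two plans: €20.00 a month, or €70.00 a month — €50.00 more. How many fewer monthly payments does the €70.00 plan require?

Monthly rate r = 8.1%/12 = 0.675% = 0.00675.
At €20.00/mo: n = ⌈−ln(1 − rB₀/P)/ln(1+r)⌉ = 22 payments (last €11.17); total interest = total paid − €400.00 = €31.17.
At €70.00/mo: 6 payments (last €59.32); total interest €9.32.
Payments saved = 22 − 6 = 16.

16 fewer payments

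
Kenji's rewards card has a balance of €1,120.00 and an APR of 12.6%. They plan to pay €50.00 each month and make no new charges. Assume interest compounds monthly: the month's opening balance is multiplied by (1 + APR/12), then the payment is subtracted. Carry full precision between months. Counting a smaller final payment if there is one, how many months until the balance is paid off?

Monthly rate r = 12.6%/12 = 1.05% = 0.0105.
Recurrence: B ← B·(1+r) − €50.00.
Month 1: interest €11.76; balance after payment €1,081.76.
Month 2: interest €11.36; balance after payment €1,043.12.
Closed form: n = −ln(1 − rB₀/P)/ln(1+r) = −ln(0.7648)/ln(1.0105) ≈ 25.671, so the balance reaches zero during payment 26.

26 payments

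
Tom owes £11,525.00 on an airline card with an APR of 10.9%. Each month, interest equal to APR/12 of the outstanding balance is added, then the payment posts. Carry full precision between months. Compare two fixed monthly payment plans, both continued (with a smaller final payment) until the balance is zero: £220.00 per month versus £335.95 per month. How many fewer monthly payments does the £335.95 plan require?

Monthly rate r = 10.9%/12 = 0.908333% = 0.00908333.
At £220.00/mo: n = ⌈−ln(1 − rB₀/P)/ln(1+r)⌉ = 72 payments (last £96.55); total interest = total paid − £11,525.00 = £4,191.55.
At £335.95/mo: 42 payments (last £99.31); total interest £2,348.26.
Payments saved = 72 − 42 = 30.

30 fewer payments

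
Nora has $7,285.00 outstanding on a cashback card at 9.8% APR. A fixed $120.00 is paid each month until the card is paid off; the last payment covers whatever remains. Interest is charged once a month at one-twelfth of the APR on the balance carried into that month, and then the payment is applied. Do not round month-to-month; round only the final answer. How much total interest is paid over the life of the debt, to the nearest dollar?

$2,818

Monthly rate r = 9.8%/12 = 0.816667% = 0.00816667.
Payoff takes n = ⌈−ln(1 − rB₀/P)/ln(1+r)⌉ = ⌈84.189⌉ = 85 payments; the last is $22.77.
Total paid = 84·$120.00 + $22.77 = $10,102.77.
Total interest = total paid − principal = $10,102.77 − $7,285.00 = $2,817.77.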